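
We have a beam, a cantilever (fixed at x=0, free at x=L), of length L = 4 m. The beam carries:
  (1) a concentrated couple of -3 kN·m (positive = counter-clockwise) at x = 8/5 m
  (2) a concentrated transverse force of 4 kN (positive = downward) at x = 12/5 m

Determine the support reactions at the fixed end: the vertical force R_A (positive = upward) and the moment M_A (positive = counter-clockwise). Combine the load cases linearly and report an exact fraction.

R_A = 4 kN, M_A = 63/5 kN·m

Load 1 — applied couple M₀=-3 kN·m at a=8/5 m (b=L-a=12/5):
  R_A = 0 kN
  M_A = -M₀ = -(-3) = 3 kN·m
Load 2 — point force P=4 kN at a=12/5 m (b=L-a=8/5):
  R_A = P = 4 kN
  M_A = Pa = 4·(12/5) = 48/5 kN·m
Superposition: R_A = 4 kN, M_A = 63/5 kN·m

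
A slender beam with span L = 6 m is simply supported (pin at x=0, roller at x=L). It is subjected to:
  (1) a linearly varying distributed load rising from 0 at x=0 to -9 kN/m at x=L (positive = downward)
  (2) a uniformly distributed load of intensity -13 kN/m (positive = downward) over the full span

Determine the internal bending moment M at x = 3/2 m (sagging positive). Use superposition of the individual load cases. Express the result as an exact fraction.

Load 1 — triangular load w₀=-9 kN/m (0→w₀ over full span):
  M_1 = w₀Lx/6 - w₀x³/(6L) = (-9)·6·(3/2)/6 - (-9)·(3/2)³/(6·6) = -405/32 kN·m
Load 2 — uniform load w=-13 kN/m over full span:
  M_2 = wx(L-x)/2 = (-13)·(3/2)·(6-(3/2))/2 = -351/8 kN·m
Superposition: M = Σ M_i = -1809/32 kN·m ≈ -56.531250 kN·m

M(3/2) = -1809/32 kN·m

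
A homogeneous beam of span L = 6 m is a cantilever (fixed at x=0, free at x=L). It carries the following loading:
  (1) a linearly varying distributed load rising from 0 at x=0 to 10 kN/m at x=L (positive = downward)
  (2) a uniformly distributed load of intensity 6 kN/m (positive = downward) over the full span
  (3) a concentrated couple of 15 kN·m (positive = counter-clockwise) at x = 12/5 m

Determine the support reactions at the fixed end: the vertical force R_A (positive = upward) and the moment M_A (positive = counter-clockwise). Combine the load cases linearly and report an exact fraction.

Load 1 — triangular load w₀=10 kN/m (0→w₀ over full span):
  R_A = w₀L/2 = 10·6/2 = 30 kN
  M_A = w₀L²/3 = 10·6²/3 = 120 kN·m
Load 2 — uniform load w=6 kN/m over full span:
  R_A = wL = 6·6 = 36 kN
  M_A = wL²/2 = 6·6²/2 = 108 kN·m
Load 3 — applied couple M₀=15 kN·m at a=12/5 m (b=L-a=18/5):
  R_A = 0 kN
  M_A = -M₀ = -15 kN·m
Superposition: R_A = 66 kN, M_A = 213 kN·m

R_A = 66 kN, M_A = 213 kN·m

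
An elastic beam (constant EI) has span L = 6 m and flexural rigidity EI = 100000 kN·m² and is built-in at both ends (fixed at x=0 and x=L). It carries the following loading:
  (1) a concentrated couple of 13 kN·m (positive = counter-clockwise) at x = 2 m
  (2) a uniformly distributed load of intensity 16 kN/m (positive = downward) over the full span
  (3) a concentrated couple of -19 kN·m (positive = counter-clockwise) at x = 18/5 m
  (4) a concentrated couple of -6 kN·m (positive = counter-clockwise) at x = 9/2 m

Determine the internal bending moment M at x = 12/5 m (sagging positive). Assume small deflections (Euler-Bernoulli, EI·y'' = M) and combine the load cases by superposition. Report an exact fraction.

M(12/5) = 28093/3000 kN·m

Load 1 — applied couple M₀=13 kN·m at a=2 m (b=L-a=4):
  M_1 = R_Ax - M_A - M₀  [x>a] with R_A=26/9, M_A=0 = (26/9)·(12/5) - 0 - 13 = -91/15 kN·m
Load 2 — uniform load w=16 kN/m over full span:
  M_2 = wLx/2 - wL²/12 - wx²/2 = 16·6·(12/5)/2 - 16·6²/12 - 16·(12/5)²/2 = 528/25 kN·m
Load 3 — applied couple M₀=-19 kN·m at a=18/5 m (b=L-a=12/5):
  M_3 = R_Ax - M_A  [x≤a] with R_A=-114/25, M_A=-152/25 = (-114/25)·(12/5) - (-152/25) = -608/125 kN·m
Load 4 — applied couple M₀=-6 kN·m at a=9/2 m (b=L-a=3/2):
  M_4 = R_Ax - M_A  [x≤a] with R_A=-9/8, M_A=-15/8 = (-9/8)·(12/5) - (-15/8) = -33/40 kN·m
Superposition: M = Σ M_i = 28093/3000 kN·m ≈ 9.364333 kN·m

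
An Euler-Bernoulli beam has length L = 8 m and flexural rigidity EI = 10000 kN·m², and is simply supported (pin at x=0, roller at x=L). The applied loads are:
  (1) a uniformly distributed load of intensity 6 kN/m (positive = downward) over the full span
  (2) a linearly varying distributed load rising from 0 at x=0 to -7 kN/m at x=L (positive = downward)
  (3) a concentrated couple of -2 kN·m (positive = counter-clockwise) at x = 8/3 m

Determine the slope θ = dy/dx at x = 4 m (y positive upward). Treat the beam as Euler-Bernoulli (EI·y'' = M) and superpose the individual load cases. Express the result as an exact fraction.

Load 1 — uniform load w=6 kN/m over full span:
  θ_1 = -w(L³-6Lx²+4x³)/(24EI) = -6·(8³-6·8·4²+4·4³)/(24·10000) = 0 rad
Load 2 — triangular load w₀=-7 kN/m (0→w₀ over full span):
  θ_2 = -w₀(7L⁴-30L²x²+15x⁴)/(360LEI) = -(-7)·(7·8⁴-30·8²·4²+15·4⁴)/(360·8·10000) = 49/112500 rad
Load 3 — applied couple M₀=-2 kN·m at a=8/3 m (b=L-a=16/3):
  θ_3 = (M₀x²/(2L)-M₀(x-a)+C₁)/EI  [x>a] with C₁=M₀(3b²-L²)/(6L)=-8/9 = ((-2)·4²/(2·8)-(-2)·(4-(8/3))+(-8/9))/10000 = -1/45000 rad
Superposition: θ = Σ θ_i = 31/75000 rad ≈ 0.000413 rad

θ(4) = 31/75000 rad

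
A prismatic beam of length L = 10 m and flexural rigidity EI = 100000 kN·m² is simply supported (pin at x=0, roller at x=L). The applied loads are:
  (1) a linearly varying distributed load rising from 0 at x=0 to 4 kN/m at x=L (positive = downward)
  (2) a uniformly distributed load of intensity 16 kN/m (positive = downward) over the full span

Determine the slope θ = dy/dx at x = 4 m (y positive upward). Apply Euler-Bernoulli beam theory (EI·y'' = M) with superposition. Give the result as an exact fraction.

Load 1 — triangular load w₀=4 kN/m (0→w₀ over full span):
  θ_1 = -w₀(7L⁴-30L²x²+15x⁴)/(360LEI) = -4·(7·10⁴-30·10²·4²+15·4⁴)/(360·10·100000) = -323/1125000 rad
Load 2 — uniform load w=16 kN/m over full span:
  θ_2 = -w(L³-6Lx²+4x³)/(24EI) = -16·(10³-6·10·4²+4·4³)/(24·100000) = -37/18750 rad
Superposition: θ = Σ θ_i = -2543/1125000 rad ≈ -0.002260 rad

θ(4) = -2543/1125000 rad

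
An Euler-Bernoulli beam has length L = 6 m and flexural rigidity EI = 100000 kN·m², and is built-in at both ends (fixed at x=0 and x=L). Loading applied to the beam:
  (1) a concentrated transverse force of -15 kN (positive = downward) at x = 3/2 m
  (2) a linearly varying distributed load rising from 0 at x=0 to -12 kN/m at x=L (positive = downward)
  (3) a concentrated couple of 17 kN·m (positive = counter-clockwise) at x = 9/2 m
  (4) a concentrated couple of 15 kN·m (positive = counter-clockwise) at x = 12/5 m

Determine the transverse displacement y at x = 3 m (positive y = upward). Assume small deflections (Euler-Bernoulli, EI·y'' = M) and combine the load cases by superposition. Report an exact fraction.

Load 1 — point force P=-15 kN at a=3/2 m (b=L-a=9/2):
  y_1 = -Pa²(L-x)²(3bL-(3b+a)(L-x))/(6L³EI)  [x>a] = -(-15)·(3/2)²·(6-3)²·(3·(9/2)·6-(3·(9/2)+(3/2))·(6-3))/(6·6³·100000) = 27/320000 m
Load 2 — triangular load w₀=-12 kN/m (0→w₀ over full span):
  y_2 = -w₀x²(L-x)²(x+2L)/(120LEI) = -(-12)·3²·(6-3)²·(3+2·6)/(120·6·100000) = 81/400000 m
Load 3 — applied couple M₀=17 kN·m at a=9/2 m (b=L-a=3/2):
  y_3 = (R_Ax³/6 - M_Ax²/2)/EI  [x≤a] with R_A=51/16, M_A=85/16 = ((51/16)·3³/6 - (85/16)·3²/2)/100000 = -153/1600000 m
Load 4 — applied couple M₀=15 kN·m at a=12/5 m (b=L-a=18/5):
  y_4 = (R_Ax³/6 - M_Ax²/2 - M₀(x-a)²/2)/EI  [x>a] with R_A=18/5, M_A=9/5 = ((18/5)·3³/6 - (9/5)·3²/2 - 15·(3-(12/5))²/2)/100000 = 27/500000 m
Superposition: y = Σ y_i = 981/4000000 m ≈ 0.000245 m

y(3) = 981/4000000 m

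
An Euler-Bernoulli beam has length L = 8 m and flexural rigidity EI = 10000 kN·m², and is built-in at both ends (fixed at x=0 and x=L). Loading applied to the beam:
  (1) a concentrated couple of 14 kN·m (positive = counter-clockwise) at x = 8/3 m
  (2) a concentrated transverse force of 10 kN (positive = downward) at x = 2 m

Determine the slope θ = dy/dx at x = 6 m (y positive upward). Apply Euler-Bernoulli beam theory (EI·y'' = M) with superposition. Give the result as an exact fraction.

θ(6) = -7/240000 rad

Load 1 — applied couple M₀=14 kN·m at a=8/3 m (b=L-a=16/3):
  θ_1 = (R_Ax²/2 - M_Ax - M₀(x-a))/EI  [x>a] with R_A=7/3, M_A=0 = ((7/3)·6²/2 - 0·6 - 14·(6-(8/3)))/10000 = -7/15000 rad
Load 2 — point force P=10 kN at a=2 m (b=L-a=6):
  θ_2 = Pa²(L-x)(2bL-(3b+a)(L-x))/(2L³EI)  [x>a] = 10·2²·(8-6)·(2·6·8-(3·6+2)·(8-6))/(2·8³·10000) = 7/16000 rad
Superposition: θ = Σ θ_i = -7/240000 rad ≈ -0.000029 rad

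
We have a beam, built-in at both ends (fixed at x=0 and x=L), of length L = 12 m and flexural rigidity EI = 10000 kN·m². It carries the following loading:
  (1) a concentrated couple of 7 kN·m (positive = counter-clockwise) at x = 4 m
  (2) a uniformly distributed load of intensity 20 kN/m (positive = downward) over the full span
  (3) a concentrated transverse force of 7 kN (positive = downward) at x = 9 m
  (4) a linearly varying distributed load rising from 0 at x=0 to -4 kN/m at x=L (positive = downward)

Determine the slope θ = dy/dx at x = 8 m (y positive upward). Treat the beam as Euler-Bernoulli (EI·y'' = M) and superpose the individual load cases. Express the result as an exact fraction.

Load 1 — applied couple M₀=7 kN·m at a=4 m (b=L-a=8):
  θ_1 = (R_Ax²/2 - M_Ax - M₀(x-a))/EI  [x>a] with R_A=7/9, M_A=0 = ((7/9)·8²/2 - 0·8 - 7·(8-4))/10000 = -7/22500 rad
Load 2 — uniform load w=20 kN/m over full span:
  θ_2 = -wx(L-x)(L-2x)/(12EI) = -20·8·(12-8)·(12-2·8)/(12·10000) = 8/375 rad
Load 3 — point force P=7 kN at a=9 m (b=L-a=3):
  θ_3 = -Pb²x(2aL-(3a+b)x)/(2L³EI)  [x≤a] = -7·3²·8·(2·9·12-(3·9+3)·8)/(2·12³·10000) = 7/20000 rad
Load 4 — triangular load w₀=-4 kN/m (0→w₀ over full span):
  θ_4 = -w₀(2x(L-x)(L-2x)(x+2L)+x²(L-x)²)/(120LEI) = -(-4)·(2·8·(12-8)·(12-2·8)·(8+2·12)+8²·(12-8)²)/(120·12·10000) = -56/28125 rad
Superposition: θ = Σ θ_i = 17443/900000 rad ≈ 0.019381 rad

θ(8) = 17443/900000 rad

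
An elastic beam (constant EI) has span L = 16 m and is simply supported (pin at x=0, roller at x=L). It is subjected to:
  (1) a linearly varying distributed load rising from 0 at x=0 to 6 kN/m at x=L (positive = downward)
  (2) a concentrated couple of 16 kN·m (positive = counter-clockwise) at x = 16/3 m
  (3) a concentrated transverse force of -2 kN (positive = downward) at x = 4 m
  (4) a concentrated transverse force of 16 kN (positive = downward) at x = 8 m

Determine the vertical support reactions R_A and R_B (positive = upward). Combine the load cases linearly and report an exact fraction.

Load 1 — triangular load w₀=6 kN/m (0→w₀ over full span):
  R_A = w₀L/6 = 6·16/6 = 16 kN
  R_B = w₀L/3 = 6·16/3 = 32 kN
Load 2 — applied couple M₀=16 kN·m at a=16/3 m (b=L-a=32/3):
  R_A = M₀/L = 16/16 = 1 kN
  R_B = -M₀/L = -16/16 = -1 kN
Load 3 — point force P=-2 kN at a=4 m (b=L-a=12):
  R_A = Pb/L = (-2)·12/16 = -3/2 kN
  R_B = Pa/L = (-2)·4/16 = -1/2 kN
Load 4 — point force P=16 kN at a=8 m (b=L-a=8):
  R_A = Pb/L = 16·8/16 = 8 kN
  R_B = Pa/L = 16·8/16 = 8 kN
Superposition: R_A = 47/2 kN, R_B = 77/2 kN

R_A = 47/2 kN, R_B = 77/2 kN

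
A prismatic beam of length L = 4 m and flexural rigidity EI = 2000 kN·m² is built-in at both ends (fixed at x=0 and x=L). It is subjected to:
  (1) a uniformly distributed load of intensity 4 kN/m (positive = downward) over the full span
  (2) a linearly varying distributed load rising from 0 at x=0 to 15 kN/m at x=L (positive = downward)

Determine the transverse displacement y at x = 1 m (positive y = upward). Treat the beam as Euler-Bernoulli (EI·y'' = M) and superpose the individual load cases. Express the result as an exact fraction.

y(1) = -129/64000 m

Load 1 — uniform load w=4 kN/m over full span:
  y_1 = -wx²(L-x)²/(24EI) = -4·1²·(4-1)²/(24·2000) = -3/4000 m
Load 2 — triangular load w₀=15 kN/m (0→w₀ over full span):
  y_2 = -w₀x²(L-x)²(x+2L)/(120LEI) = -15·1²·(4-1)²·(1+2·4)/(120·4·2000) = -81/64000 m
Superposition: y = Σ y_i = -129/64000 m ≈ -0.002016 m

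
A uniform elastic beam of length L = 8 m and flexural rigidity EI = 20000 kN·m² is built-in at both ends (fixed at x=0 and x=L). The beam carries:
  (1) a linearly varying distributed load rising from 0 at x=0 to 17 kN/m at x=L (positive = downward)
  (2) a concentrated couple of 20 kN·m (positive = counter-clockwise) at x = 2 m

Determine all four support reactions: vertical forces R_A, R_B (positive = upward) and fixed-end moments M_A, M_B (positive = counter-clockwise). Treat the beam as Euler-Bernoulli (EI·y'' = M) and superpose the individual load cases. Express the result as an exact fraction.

R_A = 1857/80 kN, M_A = 1951/60 kN·m, R_B = 3583/80 kN, M_B = -963/20 kN·m

Load 1 — triangular load w₀=17 kN/m (0→w₀ over full span):
  R_A = 3w₀L/20 = 3·17·8/20 = 102/5 kN
  M_A = w₀L²/30 = 17·8²/30 = 544/15 kN·m
  R_B = 7w₀L/20 = 7·17·8/20 = 238/5 kN
  M_B = -w₀L²/20 = -17·8²/20 = -272/5 kN·m
Load 2 — applied couple M₀=20 kN·m at a=2 m (b=L-a=6):
  R_A = 6M₀ab/L³ = 6·20·2·6/8³ = 45/16 kN
  M_A = M₀b(2a-b)/L² = 20·6·(2·2-6)/8² = -15/4 kN·m
  R_B = -6M₀ab/L³ = -6·20·2·6/8³ = -45/16 kN
  M_B = M₀a(2b-a)/L² = 20·2·(2·6-2)/8² = 25/4 kN·m
Superposition: R_A = 1857/80 kN, M_A = 1951/60 kN·m, R_B = 3583/80 kN, M_B = -963/20 kN·m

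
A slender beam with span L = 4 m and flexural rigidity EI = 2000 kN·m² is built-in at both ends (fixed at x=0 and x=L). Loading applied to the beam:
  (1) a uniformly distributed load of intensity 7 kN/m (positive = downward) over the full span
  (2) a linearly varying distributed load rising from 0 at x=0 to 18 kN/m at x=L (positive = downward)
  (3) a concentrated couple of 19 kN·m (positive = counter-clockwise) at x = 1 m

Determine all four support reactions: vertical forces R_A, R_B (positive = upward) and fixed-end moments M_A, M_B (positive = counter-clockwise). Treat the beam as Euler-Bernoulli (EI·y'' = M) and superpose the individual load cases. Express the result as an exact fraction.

R_A = 4823/160 kN, M_A = 3689/240 kN·m, R_B = 5417/160 kN, M_B = -4271/240 kN·m

Load 1 — uniform load w=7 kN/m over full span:
  R_A = wL/2 = 7·4/2 = 14 kN
  M_A = wL²/12 = 7·4²/12 = 28/3 kN·m
  R_B = wL/2 = 7·4/2 = 14 kN
  M_B = -wL²/12 = -7·4²/12 = -28/3 kN·m
Load 2 — triangular load w₀=18 kN/m (0→w₀ over full span):
  R_A = 3w₀L/20 = 3·18·4/20 = 54/5 kN
  M_A = w₀L²/30 = 18·4²/30 = 48/5 kN·m
  R_B = 7w₀L/20 = 7·18·4/20 = 126/5 kN
  M_B = -w₀L²/20 = -18·4²/20 = -72/5 kN·m
Load 3 — applied couple M₀=19 kN·m at a=1 m (b=L-a=3):
  R_A = 6M₀ab/L³ = 6·19·1·3/4³ = 171/32 kN
  M_A = M₀b(2a-b)/L² = 19·3·(2·1-3)/4² = -57/16 kN·m
  R_B = -6M₀ab/L³ = -6·19·1·3/4³ = -171/32 kN
  M_B = M₀a(2b-a)/L² = 19·1·(2·3-1)/4² = 95/16 kN·m
Superposition: R_A = 4823/160 kN, M_A = 3689/240 kN·m, R_B = 5417/160 kN, M_B = -4271/240 kN·m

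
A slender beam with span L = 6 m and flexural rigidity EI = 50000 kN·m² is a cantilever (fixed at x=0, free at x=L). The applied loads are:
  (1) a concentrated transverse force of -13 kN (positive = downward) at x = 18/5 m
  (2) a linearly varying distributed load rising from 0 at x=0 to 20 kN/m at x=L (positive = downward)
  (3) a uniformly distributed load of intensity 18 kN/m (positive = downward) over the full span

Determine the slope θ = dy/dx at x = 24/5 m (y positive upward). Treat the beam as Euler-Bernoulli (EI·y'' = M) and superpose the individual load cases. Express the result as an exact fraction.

θ(24/5) = -68319/3125000 rad

Load 1 — point force P=-13 kN at a=18/5 m (b=L-a=12/5):
  θ_1 = -Pa²/(2EI)  [x>a] = -(-13)·(18/5)²/(2·50000) = 1053/625000 rad
Load 2 — triangular load w₀=20 kN/m (0→w₀ over full span):
  θ_2 = (w₀Lx²/4-w₀L²x/3-w₀x⁴/(24L))/EI = (20·6·(24/5)²/4-20·6²·(24/5)/3-20·(24/5)⁴/(24·6))/50000 = -4176/390625 rad
Load 3 — uniform load w=18 kN/m over full span:
  θ_3 = -wx(x²-3Lx+3L²)/(6EI) = -18·(24/5)·((24/5)²-3·6·(24/5)+3·6²)/(6·50000) = -5022/390625 rad
Superposition: θ = Σ θ_i = -68319/3125000 rad ≈ -0.021862 rad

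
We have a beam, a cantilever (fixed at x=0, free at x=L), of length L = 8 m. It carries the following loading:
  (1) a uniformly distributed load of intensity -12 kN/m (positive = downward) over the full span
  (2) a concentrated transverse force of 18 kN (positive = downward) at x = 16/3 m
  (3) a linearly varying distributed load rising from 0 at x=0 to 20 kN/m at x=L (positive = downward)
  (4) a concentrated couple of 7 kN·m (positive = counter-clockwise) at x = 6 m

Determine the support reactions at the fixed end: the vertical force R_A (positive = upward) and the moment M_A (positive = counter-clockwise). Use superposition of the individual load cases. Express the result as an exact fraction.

Load 1 — uniform load w=-12 kN/m over full span:
  R_A = wL = (-12)·8 = -96 kN
  M_A = wL²/2 = (-12)·8²/2 = -384 kN·m
Load 2 — point force P=18 kN at a=16/3 m (b=L-a=8/3):
  R_A = P = 18 kN
  M_A = Pa = 18·(16/3) = 96 kN·m
Load 3 — triangular load w₀=20 kN/m (0→w₀ over full span):
  R_A = w₀L/2 = 20·8/2 = 80 kN
  M_A = w₀L²/3 = 20·8²/3 = 1280/3 kN·m
Load 4 — applied couple M₀=7 kN·m at a=6 m (b=L-a=2):
  R_A = 0 kN
  M_A = -M₀ = -7 kN·m
Superposition: R_A = 2 kN, M_A = 395/3 kN·m

R_A = 2 kN, M_A = 395/3 kN·m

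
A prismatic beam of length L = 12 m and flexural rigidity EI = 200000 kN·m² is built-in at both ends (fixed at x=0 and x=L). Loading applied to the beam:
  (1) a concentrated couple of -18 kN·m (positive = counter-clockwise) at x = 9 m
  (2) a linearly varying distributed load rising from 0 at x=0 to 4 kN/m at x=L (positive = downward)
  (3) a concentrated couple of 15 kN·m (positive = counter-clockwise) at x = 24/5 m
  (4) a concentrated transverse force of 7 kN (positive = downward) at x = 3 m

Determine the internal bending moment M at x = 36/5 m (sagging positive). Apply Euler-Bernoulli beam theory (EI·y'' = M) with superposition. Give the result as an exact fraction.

M(36/5) = 5703/2000 kN·m

Load 1 — applied couple M₀=-18 kN·m at a=9 m (b=L-a=3):
  M_1 = R_Ax - M_A  [x≤a] with R_A=-27/16, M_A=-45/8 = (-27/16)·(36/5) - (-45/8) = -261/40 kN·m
Load 2 — triangular load w₀=4 kN/m (0→w₀ over full span):
  M_2 = 3w₀Lx/20 - w₀L²/30 - w₀x³/(6L) = 3·4·12·(36/5)/20 - 4·12²/30 - 4·(36/5)³/(6·12) = 1488/125 kN·m
Load 3 — applied couple M₀=15 kN·m at a=24/5 m (b=L-a=36/5):
  M_3 = R_Ax - M_A - M₀  [x>a] with R_A=9/5, M_A=9/5 = (9/5)·(36/5) - (9/5) - 15 = -96/25 kN·m
Load 4 — point force P=7 kN at a=3 m (b=L-a=9):
  M_4 = Pa²(a+3b)(L-x)/L³ - Pa²b/L²  [x>a] = 7·3²·(3+3·9)·(12-(36/5))/12³ - 7·3²·9/12² = 21/16 kN·m
Superposition: M = Σ M_i = 5703/2000 kN·m ≈ 2.851500 kN·m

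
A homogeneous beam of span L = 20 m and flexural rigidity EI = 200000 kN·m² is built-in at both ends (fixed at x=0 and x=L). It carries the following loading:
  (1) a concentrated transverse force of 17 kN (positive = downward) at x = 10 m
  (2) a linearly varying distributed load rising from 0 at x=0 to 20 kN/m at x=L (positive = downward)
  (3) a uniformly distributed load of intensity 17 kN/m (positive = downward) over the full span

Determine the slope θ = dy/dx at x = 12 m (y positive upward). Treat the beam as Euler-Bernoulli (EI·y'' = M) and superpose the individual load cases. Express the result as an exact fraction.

θ(12) = 217/50000 rad

Load 1 — point force P=17 kN at a=10 m (b=L-a=10):
  θ_1 = Pa²(L-x)(2bL-(3b+a)(L-x))/(2L³EI)  [x>a] = 17·10²·(20-12)·(2·10·20-(3·10+10)·(20-12))/(2·20³·200000) = 17/50000 rad
Load 2 — triangular load w₀=20 kN/m (0→w₀ over full span):
  θ_2 = -w₀(2x(L-x)(L-2x)(x+2L)+x²(L-x)²)/(120LEI) = -20·(2·12·(20-12)·(20-2·12)·(12+2·20)+12²·(20-12)²)/(120·20·200000) = 4/3125 rad
Load 3 — uniform load w=17 kN/m over full span:
  θ_3 = -wx(L-x)(L-2x)/(12EI) = -17·12·(20-12)·(20-2·12)/(12·200000) = 17/6250 rad
Superposition: θ = Σ θ_i = 217/50000 rad ≈ 0.004340 rad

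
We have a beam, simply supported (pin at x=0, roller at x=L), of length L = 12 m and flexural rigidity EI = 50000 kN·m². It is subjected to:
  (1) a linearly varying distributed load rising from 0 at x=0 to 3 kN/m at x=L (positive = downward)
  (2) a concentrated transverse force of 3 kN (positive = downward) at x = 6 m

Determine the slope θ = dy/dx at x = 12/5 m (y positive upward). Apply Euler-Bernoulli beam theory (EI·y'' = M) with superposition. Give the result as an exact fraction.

Load 1 — triangular load w₀=3 kN/m (0→w₀ over full span):
  θ_1 = -w₀(7L⁴-30L²x²+15x⁴)/(360LEI) = -3·(7·12⁴-30·12²·(12/5)²+15·(12/5)⁴)/(360·12·50000) = -3276/1953125 rad
Load 2 — point force P=3 kN at a=6 m (b=L-a=6):
  θ_2 = -Pb(L²-b²-3x²)/(6LEI)  [x≤a] = -3·6·(12²-6²-3·(12/5)²)/(6·12·50000) = -567/1250000 rad
Superposition: θ = Σ θ_i = -66591/31250000 rad ≈ -0.002131 rad

θ(12/5) = -66591/31250000 rad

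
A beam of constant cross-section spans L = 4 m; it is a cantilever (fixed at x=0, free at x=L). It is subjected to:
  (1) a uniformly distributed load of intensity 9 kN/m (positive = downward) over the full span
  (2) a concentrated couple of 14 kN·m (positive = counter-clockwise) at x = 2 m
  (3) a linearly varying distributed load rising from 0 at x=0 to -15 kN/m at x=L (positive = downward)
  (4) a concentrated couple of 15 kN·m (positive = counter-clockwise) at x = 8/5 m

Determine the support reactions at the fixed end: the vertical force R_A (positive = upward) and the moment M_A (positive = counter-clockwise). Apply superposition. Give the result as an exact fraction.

Load 1 — uniform load w=9 kN/m over full span:
  R_A = wL = 9·4 = 36 kN
  M_A = wL²/2 = 9·4²/2 = 72 kN·m
Load 2 — applied couple M₀=14 kN·m at a=2 m (b=L-a=2):
  R_A = 0 kN
  M_A = -M₀ = -14 kN·m
Load 3 — triangular load w₀=-15 kN/m (0→w₀ over full span):
  R_A = w₀L/2 = (-15)·4/2 = -30 kN
  M_A = w₀L²/3 = (-15)·4²/3 = -80 kN·m
Load 4 — applied couple M₀=15 kN·m at a=8/5 m (b=L-a=12/5):
  R_A = 0 kN
  M_A = -M₀ = -15 kN·m
Superposition: R_A = 6 kN, M_A = -37 kN·m

R_A = 6 kN, M_A = -37 kN·m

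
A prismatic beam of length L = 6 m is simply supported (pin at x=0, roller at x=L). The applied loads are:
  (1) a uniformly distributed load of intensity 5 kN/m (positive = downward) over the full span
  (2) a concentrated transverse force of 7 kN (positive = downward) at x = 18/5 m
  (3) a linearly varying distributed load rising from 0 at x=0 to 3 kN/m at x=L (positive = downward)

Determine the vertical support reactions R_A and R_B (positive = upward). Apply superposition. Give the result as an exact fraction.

R_A = 104/5 kN, R_B = 126/5 kN

Load 1 — uniform load w=5 kN/m over full span:
  R_A = wL/2 = 5·6/2 = 15 kN
  R_B = wL/2 = 5·6/2 = 15 kN
Load 2 — point force P=7 kN at a=18/5 m (b=L-a=12/5):
  R_A = Pb/L = 7·(12/5)/6 = 14/5 kN
  R_B = Pa/L = 7·(18/5)/6 = 21/5 kN
Load 3 — triangular load w₀=3 kN/m (0→w₀ over full span):
  R_A = w₀L/6 = 3·6/6 = 3 kN
  R_B = w₀L/3 = 3·6/3 = 6 kN
Superposition: R_A = 104/5 kN, R_B = 126/5 kN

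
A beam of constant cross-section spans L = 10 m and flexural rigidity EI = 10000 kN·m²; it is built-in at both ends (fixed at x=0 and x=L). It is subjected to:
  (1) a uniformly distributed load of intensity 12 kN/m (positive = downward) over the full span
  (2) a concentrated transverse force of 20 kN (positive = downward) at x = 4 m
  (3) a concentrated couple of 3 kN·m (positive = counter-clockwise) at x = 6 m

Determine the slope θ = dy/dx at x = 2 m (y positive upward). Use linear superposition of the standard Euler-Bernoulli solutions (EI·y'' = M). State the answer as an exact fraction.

Load 1 — uniform load w=12 kN/m over full span:
  θ_1 = -wx(L-x)(L-2x)/(12EI) = -12·2·(10-2)·(10-2·2)/(12·10000) = -6/625 rad
Load 2 — point force P=20 kN at a=4 m (b=L-a=6):
  θ_2 = -Pb²x(2aL-(3a+b)x)/(2L³EI)  [x≤a] = -20·6²·2·(2·4·10-(3·4+6)·2)/(2·10³·10000) = -99/31250 rad
Load 3 — applied couple M₀=3 kN·m at a=6 m (b=L-a=4):
  θ_3 = (R_Ax²/2 - M_Ax)/EI  [x≤a] with R_A=54/125, M_A=24/25 = ((54/125)·2²/2 - (24/25)·2)/10000 = -33/312500 rad
Superposition: θ = Σ θ_i = -4023/312500 rad ≈ -0.012874 rad

θ(2) = -4023/312500 rad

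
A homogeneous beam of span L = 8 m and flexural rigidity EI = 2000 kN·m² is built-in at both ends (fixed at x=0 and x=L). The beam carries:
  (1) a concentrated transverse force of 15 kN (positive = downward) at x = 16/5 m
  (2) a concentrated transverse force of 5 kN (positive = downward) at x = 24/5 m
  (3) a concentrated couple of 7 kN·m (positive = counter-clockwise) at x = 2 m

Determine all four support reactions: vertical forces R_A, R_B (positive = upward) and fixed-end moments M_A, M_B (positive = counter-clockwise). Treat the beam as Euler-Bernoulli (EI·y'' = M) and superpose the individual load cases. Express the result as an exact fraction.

R_A = 19943/1600 kN, M_A = 7923/400 kN·m, R_B = 12057/1600 kN, M_B = -6037/400 kN·m

Load 1 — point force P=15 kN at a=16/5 m (b=L-a=24/5):
  R_A = Pb²(3a+b)/L³ = 15·(24/5)²·(3·(16/5)+(24/5))/8³ = 243/25 kN
  M_A = Pab²/L² = 15·(16/5)·(24/5)²/8² = 432/25 kN·m
  R_B = Pa²(a+3b)/L³ = 15·(16/5)²·((16/5)+3·(24/5))/8³ = 132/25 kN
  M_B = -Pa²b/L² = -15·(16/5)²·(24/5)/8² = -288/25 kN·m
Load 2 — point force P=5 kN at a=24/5 m (b=L-a=16/5):
  R_A = Pb²(3a+b)/L³ = 5·(16/5)²·(3·(24/5)+(16/5))/8³ = 44/25 kN
  M_A = Pab²/L² = 5·(24/5)·(16/5)²/8² = 96/25 kN·m
  R_B = Pa²(a+3b)/L³ = 5·(24/5)²·((24/5)+3·(16/5))/8³ = 81/25 kN
  M_B = -Pa²b/L² = -5·(24/5)²·(16/5)/8² = -144/25 kN·m
Load 3 — applied couple M₀=7 kN·m at a=2 m (b=L-a=6):
  R_A = 6M₀ab/L³ = 6·7·2·6/8³ = 63/64 kN
  M_A = M₀b(2a-b)/L² = 7·6·(2·2-6)/8² = -21/16 kN·m
  R_B = -6M₀ab/L³ = -6·7·2·6/8³ = -63/64 kN
  M_B = M₀a(2b-a)/L² = 7·2·(2·6-2)/8² = 35/16 kN·m
Superposition: R_A = 19943/1600 kN, M_A = 7923/400 kN·m, R_B = 12057/1600 kN, M_B = -6037/400 kN·m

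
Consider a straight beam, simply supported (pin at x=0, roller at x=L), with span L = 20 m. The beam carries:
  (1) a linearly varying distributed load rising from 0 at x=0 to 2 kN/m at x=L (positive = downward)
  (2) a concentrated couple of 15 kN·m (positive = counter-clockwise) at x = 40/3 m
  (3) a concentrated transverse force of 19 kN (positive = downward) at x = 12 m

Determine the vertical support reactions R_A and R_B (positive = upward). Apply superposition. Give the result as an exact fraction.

Load 1 — triangular load w₀=2 kN/m (0→w₀ over full span):
  R_A = w₀L/6 = 2·20/6 = 20/3 kN
  R_B = w₀L/3 = 2·20/3 = 40/3 kN
Load 2 — applied couple M₀=15 kN·m at a=40/3 m (b=L-a=20/3):
  R_A = M₀/L = 15/20 = 3/4 kN
  R_B = -M₀/L = -15/20 = -3/4 kN
Load 3 — point force P=19 kN at a=12 m (b=L-a=8):
  R_A = Pb/L = 19·8/20 = 38/5 kN
  R_B = Pa/L = 19·12/20 = 57/5 kN
Superposition: R_A = 901/60 kN, R_B = 1439/60 kN

R_A = 901/60 kN, R_B = 1439/60 kN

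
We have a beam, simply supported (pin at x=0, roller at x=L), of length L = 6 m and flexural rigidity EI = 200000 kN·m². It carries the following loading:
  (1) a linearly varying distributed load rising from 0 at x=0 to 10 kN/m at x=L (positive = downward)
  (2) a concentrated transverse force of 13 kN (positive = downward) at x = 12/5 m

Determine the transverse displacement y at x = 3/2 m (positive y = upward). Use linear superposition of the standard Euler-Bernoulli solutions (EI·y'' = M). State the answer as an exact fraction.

y(3/2) = -3136671/6400000000 m

Load 1 — triangular load w₀=10 kN/m (0→w₀ over full span):
  y_1 = -w₀x(7L⁴-10L²x²+3x⁴)/(360LEI) = -10·(3/2)·(7·6⁴-10·6²·(3/2)²+3·(3/2)⁴)/(360·6·200000) = -2943/10240000 m
Load 2 — point force P=13 kN at a=12/5 m (b=L-a=18/5):
  y_2 = -Pbx(L²-b²-x²)/(6LEI)  [x≤a] = -13·(18/5)·(3/2)·(6²-(18/5)²-(3/2)²)/(6·6·200000) = -81081/400000000 m
Superposition: y = Σ y_i = -3136671/6400000000 m ≈ -0.000490 m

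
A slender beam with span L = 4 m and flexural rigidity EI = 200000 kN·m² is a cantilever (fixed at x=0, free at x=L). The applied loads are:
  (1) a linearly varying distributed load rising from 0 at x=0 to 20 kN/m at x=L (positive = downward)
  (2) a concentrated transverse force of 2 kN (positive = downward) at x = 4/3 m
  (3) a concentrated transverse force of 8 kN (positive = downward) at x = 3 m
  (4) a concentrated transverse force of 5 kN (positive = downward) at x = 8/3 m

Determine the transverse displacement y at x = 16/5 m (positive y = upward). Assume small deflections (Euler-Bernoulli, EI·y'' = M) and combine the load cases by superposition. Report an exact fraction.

Load 1 — triangular load w₀=20 kN/m (0→w₀ over full span):
  y_1 = (w₀Lx³/12-w₀L²x²/6-w₀x⁵/(120L))/EI = (20·4·(16/5)³/12-20·4²·(16/5)²/6-20·(16/5)⁵/(120·4))/200000 = -50048/29296875 m
Load 2 — point force P=2 kN at a=4/3 m (b=L-a=8/3):
  y_2 = -Pa²(3x-a)/(6EI)  [x>a] = -2·(4/3)²·(3·(16/5)-(4/3))/(6·200000) = -31/1265625 m
Load 3 — point force P=8 kN at a=3 m (b=L-a=1):
  y_3 = -Pa²(3x-a)/(6EI)  [x>a] = -8·3²·(3·(16/5)-3)/(6·200000) = -99/250000 m
Load 4 — point force P=5 kN at a=8/3 m (b=L-a=4/3):
  y_4 = -Pa²(3x-a)/(6EI)  [x>a] = -5·(8/3)²·(3·(16/5)-(8/3))/(6·200000) = -52/253125 m
Superposition: y = Σ y_i = -9847537/4218750000 m ≈ -0.002334 m

y(16/5) = -9847537/4218750000 m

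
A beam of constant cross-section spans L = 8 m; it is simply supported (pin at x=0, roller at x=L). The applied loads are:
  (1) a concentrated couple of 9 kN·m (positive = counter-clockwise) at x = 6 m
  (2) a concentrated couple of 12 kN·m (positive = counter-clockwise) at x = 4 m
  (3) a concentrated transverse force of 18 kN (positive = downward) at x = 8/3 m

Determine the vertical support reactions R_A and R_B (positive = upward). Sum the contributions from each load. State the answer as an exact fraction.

Load 1 — applied couple M₀=9 kN·m at a=6 m (b=L-a=2):
  R_A = M₀/L = 9/8 kN
  R_B = -M₀/L = -9/8 kN
Load 2 — applied couple M₀=12 kN·m at a=4 m (b=L-a=4):
  R_A = M₀/L = 12/8 = 3/2 kN
  R_B = -M₀/L = -12/8 = -3/2 kN
Load 3 — point force P=18 kN at a=8/3 m (b=L-a=16/3):
  R_A = Pb/L = 18·(16/3)/8 = 12 kN
  R_B = Pa/L = 18·(8/3)/8 = 6 kN
Superposition: R_A = 117/8 kN, R_B = 27/8 kN

R_A = 117/8 kN, R_B = 27/8 kN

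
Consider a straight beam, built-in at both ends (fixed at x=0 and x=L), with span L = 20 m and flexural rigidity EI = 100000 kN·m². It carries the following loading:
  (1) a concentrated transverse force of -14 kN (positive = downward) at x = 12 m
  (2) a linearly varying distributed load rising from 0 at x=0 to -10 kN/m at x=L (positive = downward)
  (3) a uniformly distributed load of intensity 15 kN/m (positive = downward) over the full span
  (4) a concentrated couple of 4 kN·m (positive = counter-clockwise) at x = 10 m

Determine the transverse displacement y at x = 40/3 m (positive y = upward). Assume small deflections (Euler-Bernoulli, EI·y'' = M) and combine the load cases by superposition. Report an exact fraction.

Load 1 — point force P=-14 kN at a=12 m (b=L-a=8):
  y_1 = -Pa²(L-x)²(3bL-(3b+a)(L-x))/(6L³EI)  [x>a] = -(-14)·12²·(20-(40/3))²·(3·8·20-(3·8+12)·(20-(40/3)))/(6·20³·100000) = 14/3125 m
Load 2 — triangular load w₀=-10 kN/m (0→w₀ over full span):
  y_2 = -w₀x²(L-x)²(x+2L)/(120LEI) = -(-10)·(40/3)²·(20-(40/3))²·((40/3)+2·20)/(120·20·100000) = 64/3645 m
Load 3 — uniform load w=15 kN/m over full span:
  y_3 = -wx²(L-x)²/(24EI) = -15·(40/3)²·(20-(40/3))²/(24·100000) = -4/81 m
Load 4 — applied couple M₀=4 kN·m at a=10 m (b=L-a=10):
  y_4 = (R_Ax³/6 - M_Ax²/2 - M₀(x-a)²/2)/EI  [x>a] with R_A=3/10, M_A=1 = ((3/10)·(40/3)³/6 - 1·(40/3)²/2 - 4·((40/3)-10)²/2)/100000 = 1/13500 m
Superposition: y = Σ y_i = -248501/9112500 m ≈ -0.027270 m

y(40/3) = -248501/9112500 m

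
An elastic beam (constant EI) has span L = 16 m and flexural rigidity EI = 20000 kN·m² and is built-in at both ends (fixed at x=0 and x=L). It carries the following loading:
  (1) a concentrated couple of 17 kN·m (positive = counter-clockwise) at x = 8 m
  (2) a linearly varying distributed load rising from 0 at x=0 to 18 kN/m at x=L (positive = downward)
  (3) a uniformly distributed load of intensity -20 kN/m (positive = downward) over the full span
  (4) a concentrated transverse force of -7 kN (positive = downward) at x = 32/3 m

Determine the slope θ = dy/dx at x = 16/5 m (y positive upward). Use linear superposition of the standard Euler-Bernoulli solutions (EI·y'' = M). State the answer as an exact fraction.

Load 1 — applied couple M₀=17 kN·m at a=8 m (b=L-a=8):
  θ_1 = (R_Ax²/2 - M_Ax)/EI  [x≤a] with R_A=51/32, M_A=17/4 = ((51/32)·(16/5)²/2 - (17/4)·(16/5))/20000 = -17/62500 rad
Load 2 — triangular load w₀=18 kN/m (0→w₀ over full span):
  θ_2 = -w₀(2x(L-x)(L-2x)(x+2L)+x²(L-x)²)/(120LEI) = -18·(2·(16/5)·(16-(16/5))·(16-2·(16/5))·((16/5)+2·16)+(16/5)²·(16-(16/5))²)/(120·16·20000) = -5376/390625 rad
Load 3 — uniform load w=-20 kN/m over full span:
  θ_3 = -wx(L-x)(L-2x)/(12EI) = -(-20)·(16/5)·(16-(16/5))·(16-2·(16/5))/(12·20000) = 512/15625 rad
Load 4 — point force P=-7 kN at a=32/3 m (b=L-a=16/3):
  θ_4 = -Pb²x(2aL-(3a+b)x)/(2L³EI)  [x≤a] = -(-7)·(16/3)²·(16/5)·(2·(32/3)·16-(3·(32/3)+(16/3))·(16/5))/(2·16³·20000) = 364/421875 rad
Superposition: θ = Σ θ_i = 826717/42187500 rad ≈ 0.019596 rad

θ(16/5) = 826717/42187500 rad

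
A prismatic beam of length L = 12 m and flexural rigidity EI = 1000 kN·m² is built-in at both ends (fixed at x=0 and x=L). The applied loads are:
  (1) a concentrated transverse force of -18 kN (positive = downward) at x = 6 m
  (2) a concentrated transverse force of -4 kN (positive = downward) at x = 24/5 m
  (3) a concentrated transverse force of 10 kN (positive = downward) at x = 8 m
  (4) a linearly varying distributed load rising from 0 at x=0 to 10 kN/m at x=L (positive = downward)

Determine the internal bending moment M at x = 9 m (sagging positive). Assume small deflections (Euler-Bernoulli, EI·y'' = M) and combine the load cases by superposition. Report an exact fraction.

Load 1 — point force P=-18 kN at a=6 m (b=L-a=6):
  M_1 = Pa²(a+3b)(L-x)/L³ - Pa²b/L²  [x>a] = (-18)·6²·(6+3·6)·(12-9)/12³ - (-18)·6²·6/12² = 0 kN·m
Load 2 — point force P=-4 kN at a=24/5 m (b=L-a=36/5):
  M_2 = Pa²(a+3b)(L-x)/L³ - Pa²b/L²  [x>a] = (-4)·(24/5)²·((24/5)+3·(36/5))·(12-9)/12³ - (-4)·(24/5)²·(36/5)/12² = 48/125 kN·m
Load 3 — point force P=10 kN at a=8 m (b=L-a=4):
  M_3 = Pa²(a+3b)(L-x)/L³ - Pa²b/L²  [x>a] = 10·8²·(8+3·4)·(12-9)/12³ - 10·8²·4/12² = 40/9 kN·m
Load 4 — triangular load w₀=10 kN/m (0→w₀ over full span):
  M_4 = 3w₀Lx/20 - w₀L²/30 - w₀x³/(6L) = 3·10·12·9/20 - 10·12²/30 - 10·9³/(6·12) = 51/4 kN·m
Superposition: M = Σ M_i = 79103/4500 kN·m ≈ 17.578444 kN·m

M(9) = 79103/4500 kN·m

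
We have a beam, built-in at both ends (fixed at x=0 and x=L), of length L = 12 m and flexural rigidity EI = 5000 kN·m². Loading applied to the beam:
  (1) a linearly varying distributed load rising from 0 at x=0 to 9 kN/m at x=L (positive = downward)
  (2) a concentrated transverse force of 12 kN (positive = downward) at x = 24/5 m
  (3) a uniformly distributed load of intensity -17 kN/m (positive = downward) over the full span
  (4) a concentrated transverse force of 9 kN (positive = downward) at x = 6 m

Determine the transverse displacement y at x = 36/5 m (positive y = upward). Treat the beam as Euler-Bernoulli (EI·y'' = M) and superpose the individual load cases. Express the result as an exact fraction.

y(36/5) = 896778/9765625 m

Load 1 — triangular load w₀=9 kN/m (0→w₀ over full span):
  y_1 = -w₀x²(L-x)²(x+2L)/(120LEI) = -9·(36/5)²·(12-(36/5))²·((36/5)+2·12)/(120·12·5000) = -454896/9765625 m
Load 2 — point force P=12 kN at a=24/5 m (b=L-a=36/5):
  y_2 = -Pa²(L-x)²(3bL-(3b+a)(L-x))/(6L³EI)  [x>a] = -12·(24/5)²·(12-(36/5))²·(3·(36/5)·12-(3·(36/5)+(24/5))·(12-(36/5)))/(6·12³·5000) = -158976/9765625 m
Load 3 — uniform load w=-17 kN/m over full span:
  y_3 = -wx²(L-x)²/(24EI) = -(-17)·(36/5)²·(12-(36/5))²/(24·5000) = 66096/390625 m
Load 4 — point force P=9 kN at a=6 m (b=L-a=6):
  y_4 = -Pa²(L-x)²(3bL-(3b+a)(L-x))/(6L³EI)  [x>a] = -9·6²·(12-(36/5))²·(3·6·12-(3·6+6)·(12-(36/5)))/(6·12³·5000) = -1134/78125 m
Superposition: y = Σ y_i = 896778/9765625 m ≈ 0.091830 m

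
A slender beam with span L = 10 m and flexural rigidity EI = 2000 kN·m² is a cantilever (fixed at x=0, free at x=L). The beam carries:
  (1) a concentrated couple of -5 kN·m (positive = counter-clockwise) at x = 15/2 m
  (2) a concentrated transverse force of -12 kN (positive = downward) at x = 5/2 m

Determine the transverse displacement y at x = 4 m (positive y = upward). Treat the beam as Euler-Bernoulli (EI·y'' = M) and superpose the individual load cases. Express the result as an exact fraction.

Load 1 — applied couple M₀=-5 kN·m at a=15/2 m (b=L-a=5/2):
  y_1 = M₀x²/(2EI)  [x≤a] = (-5)·4²/(2·2000) = -1/50 m
Load 2 — point force P=-12 kN at a=5/2 m (b=L-a=15/2):
  y_2 = -Pa²(3x-a)/(6EI)  [x>a] = -(-12)·(5/2)²·(3·4-(5/2))/(6·2000) = 19/320 m
Superposition: y = Σ y_i = 63/1600 m ≈ 0.039375 m

y(4) = 63/1600 m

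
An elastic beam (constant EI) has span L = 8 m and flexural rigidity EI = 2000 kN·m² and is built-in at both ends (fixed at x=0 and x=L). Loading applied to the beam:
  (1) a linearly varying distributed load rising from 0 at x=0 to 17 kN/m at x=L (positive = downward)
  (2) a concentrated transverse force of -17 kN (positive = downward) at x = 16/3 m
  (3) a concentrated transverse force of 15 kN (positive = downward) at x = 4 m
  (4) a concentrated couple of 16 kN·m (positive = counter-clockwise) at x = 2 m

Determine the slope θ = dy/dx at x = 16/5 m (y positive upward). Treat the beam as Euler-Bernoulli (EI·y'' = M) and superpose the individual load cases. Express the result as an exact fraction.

Load 1 — triangular load w₀=17 kN/m (0→w₀ over full span):
  θ_1 = -w₀(2x(L-x)(L-2x)(x+2L)+x²(L-x)²)/(120LEI) = -17·(2·(16/5)·(8-(16/5))·(8-2·(16/5))·((16/5)+2·8)+(16/5)²·(8-(16/5))²)/(120·8·2000) = -816/78125 rad
Load 2 — point force P=-17 kN at a=16/3 m (b=L-a=8/3):
  θ_2 = -Pb²x(2aL-(3a+b)x)/(2L³EI)  [x≤a] = -(-17)·(8/3)²·(16/5)·(2·(16/3)·8-(3·(16/3)+(8/3))·(16/5))/(2·8³·2000) = 136/28125 rad
Load 3 — point force P=15 kN at a=4 m (b=L-a=4):
  θ_3 = -Pb²x(2aL-(3a+b)x)/(2L³EI)  [x≤a] = -15·4²·(16/5)·(2·4·8-(3·4+4)·(16/5))/(2·8³·2000) = -3/625 rad
Load 4 — applied couple M₀=16 kN·m at a=2 m (b=L-a=6):
  θ_4 = (R_Ax²/2 - M_Ax - M₀(x-a))/EI  [x>a] with R_A=9/4, M_A=-3 = ((9/4)·(16/5)²/2 - (-3)·(16/5) - 16·((16/5)-2))/2000 = 3/3125 rad
Superposition: θ = Σ θ_i = -6644/703125 rad ≈ -0.009449 rad

θ(16/5) = -6644/703125 rad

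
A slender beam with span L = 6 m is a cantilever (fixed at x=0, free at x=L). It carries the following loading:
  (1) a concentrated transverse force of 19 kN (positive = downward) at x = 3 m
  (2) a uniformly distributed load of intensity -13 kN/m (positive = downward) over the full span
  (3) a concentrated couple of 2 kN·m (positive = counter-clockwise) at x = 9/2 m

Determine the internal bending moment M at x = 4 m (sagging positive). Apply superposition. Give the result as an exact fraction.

Load 1 — point force P=19 kN at a=3 m (b=L-a=3):
  M_1 = 0  [x>a] = 0 kN·m
Load 2 — uniform load w=-13 kN/m over full span:
  M_2 = -w(L-x)²/2 = -(-13)·(6-4)²/2 = 26 kN·m
Load 3 — applied couple M₀=2 kN·m at a=9/2 m (b=L-a=3/2):
  M_3 = M₀  [x≤a] = 2 = 2 kN·m
Superposition: M = Σ M_i = 28 kN·m ≈ 28.000000 kN·m

M(4) = 28 kN·m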